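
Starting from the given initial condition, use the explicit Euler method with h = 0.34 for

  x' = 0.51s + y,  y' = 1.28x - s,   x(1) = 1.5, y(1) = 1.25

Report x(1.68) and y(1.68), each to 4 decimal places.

Euler on (x,y): x_{n+1} = x_n + h·x', y_{n+1} = y_n + h·y'.
1.000000: (1.500000, 1.250000); f=(1.760000, 0.920000) → (2.098400, 1.562800)
1.340000: (2.098400, 1.562800); f=(2.246200, 1.345952) → (2.862108, 2.020424)
(x(1.68), y(1.68)) ≈ (2.8621, 2.0204)

2.8621, 2.0204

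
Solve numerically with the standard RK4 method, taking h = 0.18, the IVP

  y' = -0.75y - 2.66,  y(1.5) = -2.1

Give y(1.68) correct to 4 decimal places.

RK4: k1 = f(t_n, y_n); k2 = f(t_n + h/2, y_n + (h/2)·k1); k3 = f(t_n + h/2, y_n + (h/2)·k2); k4 = f(t_n + h, y_n + h·k3); y_{n+1} = y_n + (h/6)·(k1 + 2k2 + 2k3 + k4).
t=1.500000, y=-2.100000:
  k1 = f(1.500000, -2.100000) = -1.085000
  k2 = f(1.590000, -2.197650) = -1.011763
  k3 = f(1.590000, -2.191059) = -1.016706
  k4 = f(1.680000, -2.283007) = -0.947745
  y ← -2.100000 + (0.18/6)·(k1 + 2k2 + 2k3 + k4) = -2.282690
y(1.68) ≈ -2.2827

-2.2827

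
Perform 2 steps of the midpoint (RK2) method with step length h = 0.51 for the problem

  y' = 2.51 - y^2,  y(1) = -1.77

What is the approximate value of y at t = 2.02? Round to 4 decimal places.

-6.3315

Midpoint: k1 = f(t_n, y_n); k2 = f(t_n + h/2, y_n + (h/2)·k1); y_{n+1} = y_n + h·k2.
t=1.000000, y=-1.770000:
  k1 = f(1.000000, -1.770000) = -0.622900
  k2 = f(1.255000, -1.928840) = -1.210422
  y ← -1.770000 + 0.51·(-1.210422) = -2.387315
t=1.510000, y=-2.387315:
  k1 = f(1.510000, -2.387315) = -3.189274
  k2 = f(1.765000, -3.200580) = -7.733712
  y ← -2.387315 + 0.51·(-7.733712) = -6.331508
y(2.02) ≈ -6.3315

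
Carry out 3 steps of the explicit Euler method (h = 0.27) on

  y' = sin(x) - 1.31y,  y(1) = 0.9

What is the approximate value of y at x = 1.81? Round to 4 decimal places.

Euler: y_{n+1} = y_n + h·f(x_n, y_n).
x=1.000000, y=0.900000: f=-0.337529 → y ← 0.900000 + 0.27·(-0.337529) = 0.808867
x=1.270000, y=0.808867: f=-0.104515 → y ← 0.808867 + 0.27·(-0.104515) = 0.780648
x=1.540000, y=0.780648: f=-0.023123 → y ← 0.780648 + 0.27·(-0.023123) = 0.774405
y(1.81) ≈ 0.7744

0.7744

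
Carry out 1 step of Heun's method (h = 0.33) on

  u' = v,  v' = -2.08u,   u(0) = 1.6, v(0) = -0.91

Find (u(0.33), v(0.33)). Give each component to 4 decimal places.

1.1185, -1.9052

Heun on (u,v): k1 = f(t_n, state_n); k2 = f(t_n + h, state_n + h·k1); state_{n+1} = state_n + (h/2)·(k1 + k2).
0.000000: (1.600000, -0.910000)
  k1 = (-0.910000, -3.328000)
  predictor → (1.299700, -2.008240)
  k2 = (-2.008240, -2.703376)
  → (1.118490, -1.905177)
(u(0.33), v(0.33)) ≈ (1.1185, -1.9052)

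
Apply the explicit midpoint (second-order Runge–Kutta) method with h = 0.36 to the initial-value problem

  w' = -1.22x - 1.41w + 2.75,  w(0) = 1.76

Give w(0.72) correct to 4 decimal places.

1.6307

Midpoint: k1 = f(x_n, w_n); k2 = f(x_n + h/2, w_n + (h/2)·k1); w_{n+1} = w_n + h·k2.
x=0.000000, w=1.760000:
  k1 = f(0.000000, 1.760000) = 0.268400
  k2 = f(0.180000, 1.808312) = -0.019320
  w ← 1.760000 + 0.36·(-0.019320) = 1.753045
x=0.360000, w=1.753045:
  k1 = f(0.360000, 1.753045) = -0.160993
  k2 = f(0.540000, 1.724066) = -0.339733
  w ← 1.753045 + 0.36·(-0.339733) = 1.630741
w(0.72) ≈ 1.6307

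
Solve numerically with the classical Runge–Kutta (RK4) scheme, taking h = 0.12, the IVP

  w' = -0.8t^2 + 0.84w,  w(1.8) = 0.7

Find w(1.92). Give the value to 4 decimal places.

RK4: k1 = f(t_n, w_n); k2 = f(t_n + h/2, w_n + (h/2)·k1); k3 = f(t_n + h/2, w_n + (h/2)·k2); k4 = f(t_n + h, w_n + h·k3); w_{n+1} = w_n + (h/6)·(k1 + 2k2 + 2k3 + k4).
t=1.800000, w=0.700000:
  k1 = f(1.800000, 0.700000) = -2.004000
  k2 = f(1.860000, 0.579760) = -2.280682
  k3 = f(1.860000, 0.563159) = -2.294626
  k4 = f(1.920000, 0.424645) = -2.592418
  w ← 0.700000 + (0.12/6)·(k1 + 2k2 + 2k3 + k4) = 0.425059
w(1.92) ≈ 0.4251

0.4251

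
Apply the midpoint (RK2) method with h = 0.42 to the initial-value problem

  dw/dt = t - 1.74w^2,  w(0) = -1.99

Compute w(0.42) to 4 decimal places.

-10.5348

Midpoint: k1 = f(t_n, w_n); k2 = f(t_n + h/2, w_n + (h/2)·k1); w_{n+1} = w_n + h·k2.
t=0.000000, w=-1.990000:
  k1 = f(0.000000, -1.990000) = -6.890574
  k2 = f(0.210000, -3.437021) = -20.344812
  w ← -1.990000 + 0.42·(-20.344812) = -10.534821
w(0.42) ≈ -10.5348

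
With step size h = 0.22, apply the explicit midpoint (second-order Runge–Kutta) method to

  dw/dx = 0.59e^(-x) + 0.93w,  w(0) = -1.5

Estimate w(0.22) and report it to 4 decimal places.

Midpoint: k1 = f(x_n, w_n); k2 = f(x_n + h/2, w_n + (h/2)·k1); w_{n+1} = w_n + h·k2.
x=0.000000, w=-1.500000:
  k1 = f(0.000000, -1.500000) = -0.805000
  k2 = f(0.110000, -1.588550) = -0.948809
  w ← -1.500000 + 0.22·(-0.948809) = -1.708738
w(0.22) ≈ -1.7087

-1.7087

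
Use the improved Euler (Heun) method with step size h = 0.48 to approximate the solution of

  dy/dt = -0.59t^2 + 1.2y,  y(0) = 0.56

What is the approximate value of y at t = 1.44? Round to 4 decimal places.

Heun: k1 = f(t_n, y_n); k2 = f(t_n + h, y_n + h·k1); y_{n+1} = y_n + (h/2)·(k1 + k2).
t=0.000000, y=0.560000:
  k1 = f(0.000000, 0.560000) = 0.672000
  k2 = f(0.480000, 0.882560) = 0.923136
  y ← 0.560000 + (0.48/2)·(0.672000 + 0.923136) = 0.942833
t=0.480000, y=0.942833:
  k1 = f(0.480000, 0.942833) = 0.995463
  k2 = f(0.960000, 1.420655) = 1.161042
  y ← 0.942833 + (0.48/2)·(0.995463 + 1.161042) = 1.460394
t=0.960000, y=1.460394:
  k1 = f(0.960000, 1.460394) = 1.208729
  k2 = f(1.440000, 2.040584) = 1.225276
  y ← 1.460394 + (0.48/2)·(1.208729 + 1.225276) = 2.044555
y(1.44) ≈ 2.0446

2.0446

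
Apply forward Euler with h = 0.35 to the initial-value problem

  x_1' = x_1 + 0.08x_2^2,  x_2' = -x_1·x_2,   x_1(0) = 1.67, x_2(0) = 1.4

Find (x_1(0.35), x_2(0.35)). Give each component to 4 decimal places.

2.3094, 0.5817

Euler on (x_1,x_2): x_1_{n+1} = x_1_n + h·x_1', x_2_{n+1} = x_2_n + h·x_2'.
0.000000: (1.670000, 1.400000); f=(1.826800, -2.338000) → (2.309380, 0.581700)
(x_1(0.35), x_2(0.35)) ≈ (2.3094, 0.5817)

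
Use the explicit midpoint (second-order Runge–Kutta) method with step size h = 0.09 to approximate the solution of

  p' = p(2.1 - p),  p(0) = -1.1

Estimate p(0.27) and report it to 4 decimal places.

-3.0806

Midpoint: k1 = f(x_n, p_n); k2 = f(x_n + h/2, p_n + (h/2)·k1); p_{n+1} = p_n + h·k2.
x=0.000000, p=-1.100000:
  k1 = f(0.000000, -1.100000) = -3.520000
  k2 = f(0.045000, -1.258400) = -4.226211
  p ← -1.100000 + 0.09·(-4.226211) = -1.480359
x=0.090000, p=-1.480359:
  k1 = f(0.090000, -1.480359) = -5.300216
  k2 = f(0.135000, -1.718869) = -6.564134
  p ← -1.480359 + 0.09·(-6.564134) = -2.071131
x=0.180000, p=-2.071131:
  k1 = f(0.180000, -2.071131) = -8.638959
  k2 = f(0.225000, -2.459884) = -11.216787
  p ← -2.071131 + 0.09·(-11.216787) = -3.080642
p(0.27) ≈ -3.0806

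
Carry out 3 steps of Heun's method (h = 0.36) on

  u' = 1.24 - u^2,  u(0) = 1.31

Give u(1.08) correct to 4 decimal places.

1.1404

Heun: k1 = f(x_n, u_n); k2 = f(x_n + h, u_n + h·k1); u_{n+1} = u_n + (h/2)·(k1 + k2).
x=0.000000, u=1.310000:
  k1 = f(0.000000, 1.310000) = -0.476100
  k2 = f(0.360000, 1.138604) = -0.056419
  u ← 1.310000 + (0.36/2)·(-0.476100 + (-0.056419)) = 1.214147
x=0.360000, u=1.214147:
  k1 = f(0.360000, 1.214147) = -0.234152
  k2 = f(0.720000, 1.129852) = -0.036565
  u ← 1.214147 + (0.36/2)·(-0.234152 + (-0.036565)) = 1.165417
x=0.720000, u=1.165417:
  k1 = f(0.720000, 1.165417) = -0.118198
  k2 = f(1.080000, 1.122866) = -0.020829
  u ← 1.165417 + (0.36/2)·(-0.118198 + (-0.020829)) = 1.140393
u(1.08) ≈ 1.1404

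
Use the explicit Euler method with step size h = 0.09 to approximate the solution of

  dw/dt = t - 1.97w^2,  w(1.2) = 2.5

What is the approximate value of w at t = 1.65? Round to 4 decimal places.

Euler: w_{n+1} = w_n + h·f(t_n, w_n).
t=1.200000, w=2.500000: f=-11.112500 → w ← 2.500000 + 0.09·(-11.112500) = 1.499875
t=1.290000, w=1.499875: f=-3.141761 → w ← 1.499875 + 0.09·(-3.141761) = 1.217116
t=1.380000, w=1.217116: f=-1.538304 → w ← 1.217116 + 0.09·(-1.538304) = 1.078669
t=1.470000, w=1.078669: f=-0.822148 → w ← 1.078669 + 0.09·(-0.822148) = 1.004676
t=1.560000, w=1.004676: f=-0.428466 → w ← 1.004676 + 0.09·(-0.428466) = 0.966114
w(1.65) ≈ 0.9661

0.9661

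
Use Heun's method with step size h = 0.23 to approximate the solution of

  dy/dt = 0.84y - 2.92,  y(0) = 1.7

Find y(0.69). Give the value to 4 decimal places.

0.3150

Heun: k1 = f(t_n, y_n); k2 = f(t_n + h, y_n + h·k1); y_{n+1} = y_n + (h/2)·(k1 + k2).
t=0.000000, y=1.700000:
  k1 = f(0.000000, 1.700000) = -1.492000
  k2 = f(0.230000, 1.356840) = -1.780254
  y ← 1.700000 + (0.23/2)·(-1.492000 + (-1.780254)) = 1.323691
t=0.230000, y=1.323691:
  k1 = f(0.230000, 1.323691) = -1.808100
  k2 = f(0.460000, 0.907828) = -2.157425
  y ← 1.323691 + (0.23/2)·(-1.808100 + (-2.157425)) = 0.867655
t=0.460000, y=0.867655:
  k1 = f(0.460000, 0.867655) = -2.191169
  k2 = f(0.690000, 0.363686) = -2.614503
  y ← 0.867655 + (0.23/2)·(-2.191169 + (-2.614503)) = 0.315003
y(0.69) ≈ 0.3150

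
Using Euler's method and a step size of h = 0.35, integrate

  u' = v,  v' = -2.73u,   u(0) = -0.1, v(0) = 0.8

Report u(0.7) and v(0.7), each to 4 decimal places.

0.4934, 0.7236

Euler on (u,v): u_{n+1} = u_n + h·u', v_{n+1} = v_n + h·v'.
0.000000: (-0.100000, 0.800000); f=(0.800000, 0.273000) → (0.180000, 0.895550)
0.350000: (0.180000, 0.895550); f=(0.895550, -0.491400) → (0.493443, 0.723560)
(u(0.7), v(0.7)) ≈ (0.4934, 0.7236)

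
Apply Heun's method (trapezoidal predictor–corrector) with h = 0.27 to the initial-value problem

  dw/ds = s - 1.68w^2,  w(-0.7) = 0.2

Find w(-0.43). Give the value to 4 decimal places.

Heun: k1 = f(s_n, w_n); k2 = f(s_n + h, w_n + h·k1); w_{n+1} = w_n + (h/2)·(k1 + k2).
s=-0.700000, w=0.200000:
  k1 = f(-0.700000, 0.200000) = -0.767200
  k2 = f(-0.430000, -0.007144) = -0.430086
  w ← 0.200000 + (0.27/2)·(-0.767200 + (-0.430086)) = 0.038366
w(-0.43) ≈ 0.0384

0.0384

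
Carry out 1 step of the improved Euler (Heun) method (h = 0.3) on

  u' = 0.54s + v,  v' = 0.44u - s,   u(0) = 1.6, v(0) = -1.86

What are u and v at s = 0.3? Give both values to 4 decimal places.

1.0980, -1.7306

Heun on (u,v): k1 = f(s_n, state_n); k2 = f(s_n + h, state_n + h·k1); state_{n+1} = state_n + (h/2)·(k1 + k2).
0.000000: (1.600000, -1.860000)
  k1 = (-1.860000, 0.704000)
  predictor → (1.042000, -1.648800)
  k2 = (-1.486800, 0.158480)
  → (1.097980, -1.730628)
(u(0.3), v(0.3)) ≈ (1.0980, -1.7306)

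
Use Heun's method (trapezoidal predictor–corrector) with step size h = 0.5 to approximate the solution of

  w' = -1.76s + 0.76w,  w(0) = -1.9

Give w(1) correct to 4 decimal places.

Heun: k1 = f(s_n, w_n); k2 = f(s_n + h, w_n + h·k1); w_{n+1} = w_n + (h/2)·(k1 + k2).
s=0.000000, w=-1.900000:
  k1 = f(0.000000, -1.900000) = -1.444000
  k2 = f(0.500000, -2.622000) = -2.872720
  w ← -1.900000 + (0.5/2)·(-1.444000 + (-2.872720)) = -2.979180
s=0.500000, w=-2.979180:
  k1 = f(0.500000, -2.979180) = -3.144177
  k2 = f(1.000000, -4.551268) = -5.218964
  w ← -2.979180 + (0.5/2)·(-3.144177 + (-5.218964)) = -5.069965
w(1) ≈ -5.0700

-5.0700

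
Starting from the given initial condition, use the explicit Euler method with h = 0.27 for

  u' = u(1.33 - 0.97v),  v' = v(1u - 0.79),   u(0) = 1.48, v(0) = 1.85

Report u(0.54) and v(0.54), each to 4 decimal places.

1.0152, 2.4935

Euler on (u,v): u_{n+1} = u_n + h·u', v_{n+1} = v_n + h·v'.
0.000000: (1.480000, 1.850000); f=(-0.687460, 1.276500) → (1.294386, 2.194655)
0.270000: (1.294386, 2.194655); f=(-1.033975, 1.106953) → (1.015212, 2.493532)
(u(0.54), v(0.54)) ≈ (1.0152, 2.4935)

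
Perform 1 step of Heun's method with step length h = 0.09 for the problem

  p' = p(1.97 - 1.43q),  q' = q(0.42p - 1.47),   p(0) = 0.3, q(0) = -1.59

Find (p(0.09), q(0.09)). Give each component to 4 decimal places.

0.4313, -1.4123

Heun on (p,q): k1 = f(s_n, state_n); k2 = f(s_n + h, state_n + h·k1); state_{n+1} = state_n + (h/2)·(k1 + k2).
0.000000: (0.300000, -1.590000)
  k1 = (1.273110, 2.136960)
  predictor → (0.414580, -1.397674)
  k2 = (1.645332, 1.811212)
  → (0.431330, -1.412332)
(p(0.09), q(0.09)) ≈ (0.4313, -1.4123)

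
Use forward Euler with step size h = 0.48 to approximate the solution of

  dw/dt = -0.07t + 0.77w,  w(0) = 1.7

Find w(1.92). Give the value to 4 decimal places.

5.8589

Euler: w_{n+1} = w_n + h·f(t_n, w_n).
t=0.000000, w=1.700000: f=1.309000 → w ← 1.700000 + 0.48·1.309000 = 2.328320
t=0.480000, w=2.328320: f=1.759206 → w ← 2.328320 + 0.48·1.759206 = 3.172739
t=0.960000, w=3.172739: f=2.375809 → w ← 3.172739 + 0.48·2.375809 = 4.313127
t=1.440000, w=4.313127: f=3.220308 → w ← 4.313127 + 0.48·3.220308 = 5.858875
w(1.92) ≈ 5.8589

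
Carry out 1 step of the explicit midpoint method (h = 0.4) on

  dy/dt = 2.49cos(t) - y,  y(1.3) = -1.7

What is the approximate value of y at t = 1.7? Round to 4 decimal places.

-1.1388

Midpoint: k1 = f(t_n, y_n); k2 = f(t_n + h/2, y_n + (h/2)·k1); y_{n+1} = y_n + h·k2.
t=1.300000, y=-1.700000:
  k1 = f(1.300000, -1.700000) = 2.366072
  k2 = f(1.500000, -1.226786) = 1.402921
  y ← -1.700000 + 0.4·1.402921 = -1.138832
y(1.7) ≈ -1.1388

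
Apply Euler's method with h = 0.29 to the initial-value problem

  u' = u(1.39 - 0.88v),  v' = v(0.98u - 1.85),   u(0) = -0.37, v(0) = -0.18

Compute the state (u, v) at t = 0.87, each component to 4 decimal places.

-1.0718, -0.0050

Euler on (u,v): u_{n+1} = u_n + h·u', v_{n+1} = v_n + h·v'.
0.000000: (-0.370000, -0.180000); f=(-0.572908, 0.398268) → (-0.536143, -0.064502)
0.290000: (-0.536143, -0.064502); f=(-0.775672, 0.153220) → (-0.761088, -0.020068)
0.580000: (-0.761088, -0.020068); f=(-1.071354, 0.052095) → (-1.071781, -0.004961)
(u(0.87), v(0.87)) ≈ (-1.0718, -0.0050)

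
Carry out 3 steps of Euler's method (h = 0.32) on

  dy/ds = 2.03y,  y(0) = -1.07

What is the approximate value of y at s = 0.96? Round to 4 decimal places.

Euler: y_{n+1} = y_n + h·f(s_n, y_n).
s=0.000000, y=-1.070000: f=-2.172100 → y ← -1.070000 + 0.32·(-2.172100) = -1.765072
s=0.320000, y=-1.765072: f=-3.583096 → y ← -1.765072 + 0.32·(-3.583096) = -2.911663
s=0.640000, y=-2.911663: f=-5.910675 → y ← -2.911663 + 0.32·(-5.910675) = -4.803079
y(0.96) ≈ -4.8031

-4.8031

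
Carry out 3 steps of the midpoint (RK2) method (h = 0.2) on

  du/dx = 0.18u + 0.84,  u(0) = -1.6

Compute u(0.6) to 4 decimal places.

-1.2503

Midpoint: k1 = f(x_n, u_n); k2 = f(x_n + h/2, u_n + (h/2)·k1); u_{n+1} = u_n + h·k2.
x=0.000000, u=-1.600000:
  k1 = f(0.000000, -1.600000) = 0.552000
  k2 = f(0.100000, -1.544800) = 0.561936
  u ← -1.600000 + 0.2·0.561936 = -1.487613
x=0.200000, u=-1.487613:
  k1 = f(0.200000, -1.487613) = 0.572230
  k2 = f(0.300000, -1.430390) = 0.582530
  u ← -1.487613 + 0.2·0.582530 = -1.371107
x=0.400000, u=-1.371107:
  k1 = f(0.400000, -1.371107) = 0.593201
  k2 = f(0.500000, -1.311787) = 0.603878
  u ← -1.371107 + 0.2·0.603878 = -1.250331
u(0.6) ≈ -1.2503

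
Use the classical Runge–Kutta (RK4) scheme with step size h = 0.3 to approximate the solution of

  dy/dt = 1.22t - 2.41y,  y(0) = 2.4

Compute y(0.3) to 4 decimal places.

RK4: k1 = f(t_n, y_n); k2 = f(t_n + h/2, y_n + (h/2)·k1); k3 = f(t_n + h/2, y_n + (h/2)·k2); k4 = f(t_n + h, y_n + h·k3); y_{n+1} = y_n + (h/6)·(k1 + 2k2 + 2k3 + k4).
t=0.000000, y=2.400000:
  k1 = f(0.000000, 2.400000) = -5.784000
  k2 = f(0.150000, 1.532400) = -3.510084
  k3 = f(0.150000, 1.873487) = -4.332105
  k4 = f(0.300000, 1.100369) = -2.285888
  y ← 2.400000 + (0.3/6)·(k1 + 2k2 + 2k3 + k4) = 1.212287
y(0.3) ≈ 1.2123

1.2123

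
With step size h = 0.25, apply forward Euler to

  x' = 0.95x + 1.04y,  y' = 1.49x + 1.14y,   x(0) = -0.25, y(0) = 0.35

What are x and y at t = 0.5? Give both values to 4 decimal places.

Euler on (x,y): x_{n+1} = x_n + h·x', y_{n+1} = y_n + h·y'.
0.000000: (-0.250000, 0.350000); f=(0.126500, 0.026500) → (-0.218375, 0.356625)
0.250000: (-0.218375, 0.356625); f=(0.163434, 0.081174) → (-0.177517, 0.376918)
(x(0.5), y(0.5)) ≈ (-0.1775, 0.3769)

-0.1775, 0.3769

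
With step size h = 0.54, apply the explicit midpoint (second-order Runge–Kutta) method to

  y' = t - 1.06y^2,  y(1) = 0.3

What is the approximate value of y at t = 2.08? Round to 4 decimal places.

1.1729

Midpoint: k1 = f(t_n, y_n); k2 = f(t_n + h/2, y_n + (h/2)·k1); y_{n+1} = y_n + h·k2.
t=1.000000, y=0.300000:
  k1 = f(1.000000, 0.300000) = 0.904600
  k2 = f(1.270000, 0.544242) = 0.956029
  y ← 0.300000 + 0.54·0.956029 = 0.816255
t=1.540000, y=0.816255:
  k1 = f(1.540000, 0.816255) = 0.833751
  k2 = f(1.810000, 1.041368) = 0.660486
  y ← 0.816255 + 0.54·0.660486 = 1.172918
y(2.08) ≈ 1.1729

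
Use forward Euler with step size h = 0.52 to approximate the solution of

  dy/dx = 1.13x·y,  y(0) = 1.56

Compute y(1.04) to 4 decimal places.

Euler: y_{n+1} = y_n + h·f(x_n, y_n).
x=0.000000, y=1.560000: f=0.000000 → y ← 1.560000 + 0.52·0.000000 = 1.560000
x=0.520000, y=1.560000: f=0.916656 → y ← 1.560000 + 0.52·0.916656 = 2.036661
y(1.04) ≈ 2.0367

2.0367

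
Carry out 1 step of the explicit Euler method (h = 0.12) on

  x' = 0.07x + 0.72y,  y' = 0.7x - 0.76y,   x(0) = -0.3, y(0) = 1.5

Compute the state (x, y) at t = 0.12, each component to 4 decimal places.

Euler on (x,y): x_{n+1} = x_n + h·x', y_{n+1} = y_n + h·y'.
0.000000: (-0.300000, 1.500000); f=(1.059000, -1.350000) → (-0.172920, 1.338000)
(x(0.12), y(0.12)) ≈ (-0.1729, 1.3380)

-0.1729, 1.3380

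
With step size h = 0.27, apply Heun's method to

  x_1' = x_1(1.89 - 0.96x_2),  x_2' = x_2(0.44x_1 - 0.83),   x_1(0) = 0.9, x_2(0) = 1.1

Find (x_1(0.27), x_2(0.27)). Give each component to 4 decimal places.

1.1439, 0.9903

Heun on (x_1,x_2): k1 = f(x_n, state_n); k2 = f(x_n + h, state_n + h·k1); state_{n+1} = state_n + (h/2)·(k1 + k2).
0.000000: (0.900000, 1.100000)
  k1 = (0.750600, -0.477400)
  predictor → (1.102662, 0.971102)
  k2 = (1.056066, -0.334864)
  → (1.143900, 0.990344)
(x_1(0.27), x_2(0.27)) ≈ (1.1439, 0.9903)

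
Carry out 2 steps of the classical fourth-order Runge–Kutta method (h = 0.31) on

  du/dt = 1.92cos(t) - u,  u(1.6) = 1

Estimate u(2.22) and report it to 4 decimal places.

RK4: k1 = f(t_n, u_n); k2 = f(t_n + h/2, u_n + (h/2)·k1); k3 = f(t_n + h/2, u_n + (h/2)·k2); k4 = f(t_n + h, u_n + h·k3); u_{n+1} = u_n + (h/6)·(k1 + 2k2 + 2k3 + k4).
t=1.600000, u=1.000000:
  k1 = f(1.600000, 1.000000) = -1.056063
  k2 = f(1.755000, 0.836310) = -1.187985
  k3 = f(1.755000, 0.815862) = -1.167537
  k4 = f(1.910000, 0.638064) = -1.276917
  u ← 1.000000 + (0.31/6)·(k1 + 2k2 + 2k3 + k4) = 0.636059
t=1.910000, u=0.636059:
  k1 = f(1.910000, 0.636059) = -1.274912
  k2 = f(2.065000, 0.438447) = -1.349162
  k3 = f(2.065000, 0.426939) = -1.337654
  k4 = f(2.220000, 0.221386) = -1.382127
  u ← 0.636059 + (0.31/6)·(k1 + 2k2 + 2k3 + k4) = 0.221141
u(2.22) ≈ 0.2211

0.2211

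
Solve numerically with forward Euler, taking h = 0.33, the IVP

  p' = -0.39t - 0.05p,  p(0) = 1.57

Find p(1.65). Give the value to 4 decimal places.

1.0269

Euler: p_{n+1} = p_n + h·f(t_n, p_n).
t=0.000000, p=1.570000: f=-0.078500 → p ← 1.570000 + 0.33·(-0.078500) = 1.544095
t=0.330000, p=1.544095: f=-0.205905 → p ← 1.544095 + 0.33·(-0.205905) = 1.476146
t=0.660000, p=1.476146: f=-0.331207 → p ← 1.476146 + 0.33·(-0.331207) = 1.366848
t=0.990000, p=1.366848: f=-0.454442 → p ← 1.366848 + 0.33·(-0.454442) = 1.216882
t=1.320000, p=1.216882: f=-0.575644 → p ← 1.216882 + 0.33·(-0.575644) = 1.026919
p(1.65) ≈ 1.0269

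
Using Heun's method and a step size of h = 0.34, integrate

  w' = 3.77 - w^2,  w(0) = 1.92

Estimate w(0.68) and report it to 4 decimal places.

1.9351

Heun: k1 = f(t_n, w_n); k2 = f(t_n + h, w_n + h·k1); w_{n+1} = w_n + (h/2)·(k1 + k2).
t=0.000000, w=1.920000:
  k1 = f(0.000000, 1.920000) = 0.083600
  k2 = f(0.340000, 1.948424) = -0.026356
  w ← 1.920000 + (0.34/2)·(0.083600 + (-0.026356)) = 1.929731
t=0.340000, w=1.929731:
  k1 = f(0.340000, 1.929731) = 0.046136
  k2 = f(0.680000, 1.945418) = -0.014651
  w ← 1.929731 + (0.34/2)·(0.046136 + (-0.014651)) = 1.935084
w(0.68) ≈ 1.9351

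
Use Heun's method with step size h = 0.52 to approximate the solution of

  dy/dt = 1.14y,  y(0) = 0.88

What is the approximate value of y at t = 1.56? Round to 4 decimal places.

Heun: k1 = f(t_n, y_n); k2 = f(t_n + h, y_n + h·k1); y_{n+1} = y_n + (h/2)·(k1 + k2).
t=0.000000, y=0.880000:
  k1 = f(0.000000, 0.880000) = 1.003200
  k2 = f(0.520000, 1.401664) = 1.597897
  y ← 0.880000 + (0.52/2)·(1.003200 + 1.597897) = 1.556285
t=0.520000, y=1.556285:
  k1 = f(0.520000, 1.556285) = 1.774165
  k2 = f(1.040000, 2.478851) = 2.825890
  y ← 1.556285 + (0.52/2)·(1.774165 + 2.825890) = 2.752300
t=1.040000, y=2.752300:
  k1 = f(1.040000, 2.752300) = 3.137622
  k2 = f(1.560000, 4.383863) = 4.997604
  y ← 2.752300 + (0.52/2)·(3.137622 + 4.997604) = 4.867458
y(1.56) ≈ 4.8675

4.8675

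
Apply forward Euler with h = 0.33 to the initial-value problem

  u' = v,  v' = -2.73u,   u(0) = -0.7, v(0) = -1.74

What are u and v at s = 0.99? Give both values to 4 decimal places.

Euler on (u,v): u_{n+1} = u_n + h·u', v_{n+1} = v_n + h·v'.
0.000000: (-0.700000, -1.740000); f=(-1.740000, 1.911000) → (-1.274200, -1.109370)
0.330000: (-1.274200, -1.109370); f=(-1.109370, 3.478566) → (-1.640292, 0.038557)
0.660000: (-1.640292, 0.038557); f=(0.038557, 4.477997) → (-1.627568, 1.516296)
(u(0.99), v(0.99)) ≈ (-1.6276, 1.5163)

-1.6276, 1.5163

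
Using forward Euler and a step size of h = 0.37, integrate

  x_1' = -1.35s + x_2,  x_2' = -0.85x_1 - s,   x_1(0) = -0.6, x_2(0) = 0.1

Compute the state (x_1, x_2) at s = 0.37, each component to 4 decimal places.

Euler on (x_1,x_2): x_1_{n+1} = x_1_n + h·x_1', x_2_{n+1} = x_2_n + h·x_2'.
0.000000: (-0.600000, 0.100000); f=(0.100000, 0.510000) → (-0.563000, 0.288700)
(x_1(0.37), x_2(0.37)) ≈ (-0.5630, 0.2887)

-0.5630, 0.2887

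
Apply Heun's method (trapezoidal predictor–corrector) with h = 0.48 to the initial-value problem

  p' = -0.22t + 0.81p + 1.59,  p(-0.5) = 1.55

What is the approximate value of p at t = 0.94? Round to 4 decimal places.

Heun: k1 = f(t_n, p_n); k2 = f(t_n + h, p_n + h·k1); p_{n+1} = p_n + (h/2)·(k1 + k2).
t=-0.500000, p=1.550000:
  k1 = f(-0.500000, 1.550000) = 2.955500
  k2 = f(-0.020000, 2.968640) = 3.998998
  p ← 1.550000 + (0.48/2)·(2.955500 + 3.998998) = 3.219080
t=-0.020000, p=3.219080:
  k1 = f(-0.020000, 3.219080) = 4.201854
  k2 = f(0.460000, 5.235970) = 5.729936
  p ← 3.219080 + (0.48/2)·(4.201854 + 5.729936) = 5.602709
t=0.460000, p=5.602709:
  k1 = f(0.460000, 5.602709) = 6.026994
  k2 = f(0.940000, 8.495667) = 8.264690
  p ← 5.602709 + (0.48/2)·(6.026994 + 8.264690) = 9.032713
p(0.94) ≈ 9.0327

9.0327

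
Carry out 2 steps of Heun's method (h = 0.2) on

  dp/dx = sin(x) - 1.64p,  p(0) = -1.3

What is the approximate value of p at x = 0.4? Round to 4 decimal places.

-0.6181

Heun: k1 = f(x_n, p_n); k2 = f(x_n + h, p_n + h·k1); p_{n+1} = p_n + (h/2)·(k1 + k2).
x=0.000000, p=-1.300000:
  k1 = f(0.000000, -1.300000) = 2.132000
  k2 = f(0.200000, -0.873600) = 1.631373
  p ← -1.300000 + (0.2/2)·(2.132000 + 1.631373) = -0.923663
x=0.200000, p=-0.923663:
  k1 = f(0.200000, -0.923663) = 1.713476
  k2 = f(0.400000, -0.580967) = 1.342205
  p ← -0.923663 + (0.2/2)·(1.713476 + 1.342205) = -0.618095
p(0.4) ≈ -0.6181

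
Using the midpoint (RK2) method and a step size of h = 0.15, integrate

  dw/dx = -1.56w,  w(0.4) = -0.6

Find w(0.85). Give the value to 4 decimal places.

-0.2996

Midpoint: k1 = f(x_n, w_n); k2 = f(x_n + h/2, w_n + (h/2)·k1); w_{n+1} = w_n + h·k2.
x=0.400000, w=-0.600000:
  k1 = f(0.400000, -0.600000) = 0.936000
  k2 = f(0.475000, -0.529800) = 0.826488
  w ← -0.600000 + 0.15·0.826488 = -0.476027
x=0.550000, w=-0.476027:
  k1 = f(0.550000, -0.476027) = 0.742602
  k2 = f(0.625000, -0.420332) = 0.655717
  w ← -0.476027 + 0.15·0.655717 = -0.377669
x=0.700000, w=-0.377669:
  k1 = f(0.700000, -0.377669) = 0.589164
  k2 = f(0.775000, -0.333482) = 0.520232
  w ← -0.377669 + 0.15·0.520232 = -0.299634
w(0.85) ≈ -0.2996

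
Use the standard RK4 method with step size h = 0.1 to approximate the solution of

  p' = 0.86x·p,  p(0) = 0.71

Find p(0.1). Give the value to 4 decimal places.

RK4: k1 = f(x_n, p_n); k2 = f(x_n + h/2, p_n + (h/2)·k1); k3 = f(x_n + h/2, p_n + (h/2)·k2); k4 = f(x_n + h, p_n + h·k3); p_{n+1} = p_n + (h/6)·(k1 + 2k2 + 2k3 + k4).
x=0.000000, p=0.710000:
  k1 = f(0.000000, 0.710000) = 0.000000
  k2 = f(0.050000, 0.710000) = 0.030530
  k3 = f(0.050000, 0.711526) = 0.030596
  k4 = f(0.100000, 0.713060) = 0.061323
  p ← 0.710000 + (0.1/6)·(k1 + 2k2 + 2k3 + k4) = 0.713060
p(0.1) ≈ 0.7131

0.7131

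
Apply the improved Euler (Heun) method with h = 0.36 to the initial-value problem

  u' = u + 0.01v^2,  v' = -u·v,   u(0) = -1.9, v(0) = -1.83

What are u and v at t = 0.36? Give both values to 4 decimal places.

Heun on (u,v): k1 = f(t_n, state_n); k2 = f(t_n + h, state_n + h·k1); state_{n+1} = state_n + (h/2)·(k1 + k2).
0.000000: (-1.900000, -1.830000)
  k1 = (-1.866511, -3.477000)
  predictor → (-2.571944, -3.081720)
  k2 = (-2.476974, -7.926011)
  → (-2.681827, -3.882542)
(u(0.36), v(0.36)) ≈ (-2.6818, -3.8825)

-2.6818, -3.8825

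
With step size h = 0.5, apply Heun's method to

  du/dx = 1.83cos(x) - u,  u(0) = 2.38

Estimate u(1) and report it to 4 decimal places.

1.7715

Heun: k1 = f(x_n, u_n); k2 = f(x_n + h, u_n + h·k1); u_{n+1} = u_n + (h/2)·(k1 + k2).
x=0.000000, u=2.380000:
  k1 = f(0.000000, 2.380000) = -0.550000
  k2 = f(0.500000, 2.105000) = -0.499024
  u ← 2.380000 + (0.5/2)·(-0.550000 + (-0.499024)) = 2.117744
x=0.500000, u=2.117744:
  k1 = f(0.500000, 2.117744) = -0.511768
  k2 = f(1.000000, 1.861860) = -0.873107
  u ← 2.117744 + (0.5/2)·(-0.511768 + (-0.873107)) = 1.771525
u(1) ≈ 1.7715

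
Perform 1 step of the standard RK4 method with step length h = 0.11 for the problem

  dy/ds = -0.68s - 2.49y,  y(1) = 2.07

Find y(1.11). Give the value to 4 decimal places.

RK4: k1 = f(s_n, y_n); k2 = f(s_n + h/2, y_n + (h/2)·k1); k3 = f(s_n + h/2, y_n + (h/2)·k2); k4 = f(s_n + h, y_n + h·k3); y_{n+1} = y_n + (h/6)·(k1 + 2k2 + 2k3 + k4).
s=1.000000, y=2.070000:
  k1 = f(1.000000, 2.070000) = -5.834300
  k2 = f(1.055000, 1.749113) = -5.072693
  k3 = f(1.055000, 1.791002) = -5.176995
  k4 = f(1.110000, 1.500531) = -4.491121
  y ← 2.070000 + (0.11/6)·(k1 + 2k2 + 2k3 + k4) = 1.504879
y(1.11) ≈ 1.5049

1.5049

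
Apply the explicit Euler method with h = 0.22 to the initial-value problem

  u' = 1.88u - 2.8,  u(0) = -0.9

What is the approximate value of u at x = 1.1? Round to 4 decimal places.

-11.9976

Euler: u_{n+1} = u_n + h·f(x_n, u_n).
x=0.000000, u=-0.900000: f=-4.492000 → u ← -0.900000 + 0.22·(-4.492000) = -1.888240
x=0.220000, u=-1.888240: f=-6.349891 → u ← -1.888240 + 0.22·(-6.349891) = -3.285216
x=0.440000, u=-3.285216: f=-8.976206 → u ← -3.285216 + 0.22·(-8.976206) = -5.259981
x=0.660000, u=-5.259981: f=-12.688765 → u ← -5.259981 + 0.22·(-12.688765) = -8.051510
x=0.880000, u=-8.051510: f=-17.936838 → u ← -8.051510 + 0.22·(-17.936838) = -11.997614
u(1.1) ≈ -11.9976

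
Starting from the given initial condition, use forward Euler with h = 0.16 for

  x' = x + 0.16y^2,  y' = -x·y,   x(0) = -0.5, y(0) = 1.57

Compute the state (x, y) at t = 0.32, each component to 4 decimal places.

-0.5260, 1.8358

Euler on (x,y): x_{n+1} = x_n + h·x', y_{n+1} = y_n + h·y'.
0.000000: (-0.500000, 1.570000); f=(-0.105616, 0.785000) → (-0.516899, 1.695600)
0.160000: (-0.516899, 1.695600); f=(-0.056889, 0.876453) → (-0.526001, 1.835833)
(x(0.32), y(0.32)) ≈ (-0.5260, 1.8358)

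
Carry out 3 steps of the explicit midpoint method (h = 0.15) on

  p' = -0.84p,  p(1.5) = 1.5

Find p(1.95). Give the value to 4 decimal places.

Midpoint: k1 = f(t_n, p_n); k2 = f(t_n + h/2, p_n + (h/2)·k1); p_{n+1} = p_n + h·k2.
t=1.500000, p=1.500000:
  k1 = f(1.500000, 1.500000) = -1.260000
  k2 = f(1.575000, 1.405500) = -1.180620
  p ← 1.500000 + 0.15·(-1.180620) = 1.322907
t=1.650000, p=1.322907:
  k1 = f(1.650000, 1.322907) = -1.111242
  k2 = f(1.725000, 1.239564) = -1.041234
  p ← 1.322907 + 0.15·(-1.041234) = 1.166722
t=1.800000, p=1.166722:
  k1 = f(1.800000, 1.166722) = -0.980046
  k2 = f(1.875000, 1.093218) = -0.918304
  p ← 1.166722 + 0.15·(-0.918304) = 1.028976
p(1.95) ≈ 1.0290

1.0290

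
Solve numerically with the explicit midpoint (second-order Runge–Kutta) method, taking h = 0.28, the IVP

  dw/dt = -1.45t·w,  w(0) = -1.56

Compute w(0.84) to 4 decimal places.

-0.9237

Midpoint: k1 = f(t_n, w_n); k2 = f(t_n + h/2, w_n + (h/2)·k1); w_{n+1} = w_n + h·k2.
t=0.000000, w=-1.560000:
  k1 = f(0.000000, -1.560000) = 0.000000
  k2 = f(0.140000, -1.560000) = 0.316680
  w ← -1.560000 + 0.28·0.316680 = -1.471330
t=0.280000, w=-1.471330:
  k1 = f(0.280000, -1.471330) = 0.597360
  k2 = f(0.420000, -1.387699) = 0.845109
  w ← -1.471330 + 0.28·0.845109 = -1.234699
t=0.560000, w=-1.234699:
  k1 = f(0.560000, -1.234699) = 1.002576
  k2 = f(0.700000, -1.094339) = 1.110754
  w ← -1.234699 + 0.28·1.110754 = -0.923688
w(0.84) ≈ -0.9237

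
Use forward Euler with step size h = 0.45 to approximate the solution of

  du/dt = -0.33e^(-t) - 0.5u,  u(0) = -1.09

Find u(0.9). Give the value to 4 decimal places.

Euler: u_{n+1} = u_n + h·f(t_n, u_n).
t=0.000000, u=-1.090000: f=0.215000 → u ← -1.090000 + 0.45·0.215000 = -0.993250
t=0.450000, u=-0.993250: f=0.286208 → u ← -0.993250 + 0.45·0.286208 = -0.864457
u(0.9) ≈ -0.8645

-0.8645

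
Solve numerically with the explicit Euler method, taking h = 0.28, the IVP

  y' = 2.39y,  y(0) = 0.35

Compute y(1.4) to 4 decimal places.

Euler: y_{n+1} = y_n + h·f(x_n, y_n).
x=0.000000, y=0.350000: f=0.836500 → y ← 0.350000 + 0.28·0.836500 = 0.584220
x=0.280000, y=0.584220: f=1.396286 → y ← 0.584220 + 0.28·1.396286 = 0.975180
x=0.560000, y=0.975180: f=2.330680 → y ← 0.975180 + 0.28·2.330680 = 1.627770
x=0.840000, y=1.627770: f=3.890371 → y ← 1.627770 + 0.28·3.890371 = 2.717075
x=1.120000, y=2.717075: f=6.493808 → y ← 2.717075 + 0.28·6.493808 = 4.535341
y(1.4) ≈ 4.5353

4.5353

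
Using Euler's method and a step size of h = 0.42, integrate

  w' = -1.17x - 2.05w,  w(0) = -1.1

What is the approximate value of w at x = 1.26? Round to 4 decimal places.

-0.4444

Euler: w_{n+1} = w_n + h·f(x_n, w_n).
x=0.000000, w=-1.100000: f=2.255000 → w ← -1.100000 + 0.42·2.255000 = -0.152900
x=0.420000, w=-0.152900: f=-0.177955 → w ← -0.152900 + 0.42·(-0.177955) = -0.227641
x=0.840000, w=-0.227641: f=-0.516136 → w ← -0.227641 + 0.42·(-0.516136) = -0.444418
w(1.26) ≈ -0.4444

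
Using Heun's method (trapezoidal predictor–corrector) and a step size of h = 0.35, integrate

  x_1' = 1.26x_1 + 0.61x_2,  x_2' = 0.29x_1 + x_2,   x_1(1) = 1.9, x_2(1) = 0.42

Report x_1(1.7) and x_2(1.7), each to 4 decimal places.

Heun on (x_1,x_2): k1 = f(t_n, state_n); k2 = f(t_n + h, state_n + h·k1); state_{n+1} = state_n + (h/2)·(k1 + k2).
1.000000: (1.900000, 0.420000)
  k1 = (2.650200, 0.971000)
  predictor → (2.827570, 0.759850)
  k2 = (4.026247, 1.579845)
  → (3.068378, 0.866398)
1.350000: (3.068378, 0.866398)
  k1 = (4.394659, 1.756228)
  predictor → (4.606509, 1.481078)
  k2 = (6.707659, 2.816965)
  → (5.011284, 1.666707)
(x_1(1.7), x_2(1.7)) ≈ (5.0113, 1.6667)

5.0113, 1.6667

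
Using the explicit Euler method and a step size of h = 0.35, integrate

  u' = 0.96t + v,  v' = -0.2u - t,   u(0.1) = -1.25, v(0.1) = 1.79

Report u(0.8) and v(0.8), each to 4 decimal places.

Euler on (u,v): u_{n+1} = u_n + h·u', v_{n+1} = v_n + h·v'.
0.100000: (-1.250000, 1.790000); f=(1.886000, 0.150000) → (-0.589900, 1.842500)
0.450000: (-0.589900, 1.842500); f=(2.274500, -0.332020) → (0.206175, 1.726293)
(u(0.8), v(0.8)) ≈ (0.2062, 1.7263)

0.2062, 1.7263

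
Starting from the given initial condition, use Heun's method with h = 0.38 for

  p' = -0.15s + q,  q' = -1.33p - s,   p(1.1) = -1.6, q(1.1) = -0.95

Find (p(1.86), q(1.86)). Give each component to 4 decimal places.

Heun on (p,q): k1 = f(s_n, state_n); k2 = f(s_n + h, state_n + h·k1); state_{n+1} = state_n + (h/2)·(k1 + k2).
1.100000: (-1.600000, -0.950000)
  k1 = (-1.115000, 1.028000)
  predictor → (-2.023700, -0.559360)
  k2 = (-0.781360, 1.211521)
  → (-1.960308, -0.524491)
1.480000: (-1.960308, -0.524491)
  k1 = (-0.746491, 1.127210)
  predictor → (-2.243975, -0.096151)
  k2 = (-0.375151, 1.124487)
  → (-2.173420, -0.096669)
(p(1.86), q(1.86)) ≈ (-2.1734, -0.0967)

-2.1734, -0.0967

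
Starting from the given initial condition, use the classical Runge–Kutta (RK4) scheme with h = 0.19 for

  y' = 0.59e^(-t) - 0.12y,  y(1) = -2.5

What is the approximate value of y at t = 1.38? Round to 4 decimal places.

RK4: k1 = f(t_n, y_n); k2 = f(t_n + h/2, y_n + (h/2)·k1); k3 = f(t_n + h/2, y_n + (h/2)·k2); k4 = f(t_n + h, y_n + h·k3); y_{n+1} = y_n + (h/6)·(k1 + 2k2 + 2k3 + k4).
t=1.000000, y=-2.500000:
  k1 = f(1.000000, -2.500000) = 0.517049
  k2 = f(1.095000, -2.450880) = 0.491484
  k3 = f(1.095000, -2.453309) = 0.491775
  k4 = f(1.190000, -2.406563) = 0.468278
  y ← -2.500000 + (0.19/6)·(k1 + 2k2 + 2k3 + k4) = -2.406525
t=1.190000, y=-2.406525:
  k1 = f(1.190000, -2.406525) = 0.468274
  k2 = f(1.285000, -2.362039) = 0.446669
  k3 = f(1.285000, -2.364091) = 0.446915
  k4 = f(1.380000, -2.321611) = 0.427025
  y ← -2.406525 + (0.19/6)·(k1 + 2k2 + 2k3 + k4) = -2.321580
y(1.38) ≈ -2.3216

-2.3216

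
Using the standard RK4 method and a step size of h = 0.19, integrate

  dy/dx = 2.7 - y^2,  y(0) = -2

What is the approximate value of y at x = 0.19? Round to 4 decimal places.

RK4: k1 = f(x_n, y_n); k2 = f(x_n + h/2, y_n + (h/2)·k1); k3 = f(x_n + h/2, y_n + (h/2)·k2); k4 = f(x_n + h, y_n + h·k3); y_{n+1} = y_n + (h/6)·(k1 + 2k2 + 2k3 + k4).
x=0.000000, y=-2.000000:
  k1 = f(0.000000, -2.000000) = -1.300000
  k2 = f(0.095000, -2.123500) = -1.809252
  k3 = f(0.095000, -2.171879) = -2.017058
  k4 = f(0.190000, -2.383241) = -2.979838
  y ← -2.000000 + (0.19/6)·(k1 + 2k2 + 2k3 + k4) = -2.377861
y(0.19) ≈ -2.3779

-2.3779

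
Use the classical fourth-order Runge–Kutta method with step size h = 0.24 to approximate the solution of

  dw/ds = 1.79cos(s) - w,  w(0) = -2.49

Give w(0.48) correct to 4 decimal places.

-0.8875

RK4: k1 = f(s_n, w_n); k2 = f(s_n + h/2, w_n + (h/2)·k1); k3 = f(s_n + h/2, w_n + (h/2)·k2); k4 = f(s_n + h, w_n + h·k3); w_{n+1} = w_n + (h/6)·(k1 + 2k2 + 2k3 + k4).
s=0.000000, w=-2.490000:
  k1 = f(0.000000, -2.490000) = 4.280000
  k2 = f(0.120000, -1.976400) = 3.753527
  k3 = f(0.120000, -2.039577) = 3.816704
  k4 = f(0.240000, -1.573991) = 3.312686
  w ← -2.490000 + (0.24/6)·(k1 + 2k2 + 2k3 + k4) = -1.580674
s=0.240000, w=-1.580674:
  k1 = f(0.240000, -1.580674) = 3.319369
  k2 = f(0.360000, -1.182350) = 2.857605
  k3 = f(0.360000, -1.237761) = 2.913017
  k4 = f(0.480000, -0.881550) = 2.469271
  w ← -1.580674 + (0.24/6)·(k1 + 2k2 + 2k3 + k4) = -0.887479
w(0.48) ≈ -0.8875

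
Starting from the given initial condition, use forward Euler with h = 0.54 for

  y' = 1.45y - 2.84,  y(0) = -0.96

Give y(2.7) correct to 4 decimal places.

-50.6352

Euler: y_{n+1} = y_n + h·f(x_n, y_n).
x=0.000000, y=-0.960000: f=-4.232000 → y ← -0.960000 + 0.54·(-4.232000) = -3.245280
x=0.540000, y=-3.245280: f=-7.545656 → y ← -3.245280 + 0.54·(-7.545656) = -7.319934
x=1.080000, y=-7.319934: f=-13.453905 → y ← -7.319934 + 0.54·(-13.453905) = -14.585043
x=1.620000, y=-14.585043: f=-23.988312 → y ← -14.585043 + 0.54·(-23.988312) = -27.538731
x=2.160000, y=-27.538731: f=-42.771160 → y ← -27.538731 + 0.54·(-42.771160) = -50.635158
y(2.7) ≈ -50.6352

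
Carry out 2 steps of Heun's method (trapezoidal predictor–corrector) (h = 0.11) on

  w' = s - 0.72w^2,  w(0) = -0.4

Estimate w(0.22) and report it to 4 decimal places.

Heun: k1 = f(s_n, w_n); k2 = f(s_n + h, w_n + h·k1); w_{n+1} = w_n + (h/2)·(k1 + k2).
s=0.000000, w=-0.400000:
  k1 = f(0.000000, -0.400000) = -0.115200
  k2 = f(0.110000, -0.412672) = -0.012615
  w ← -0.400000 + (0.11/2)·(-0.115200 + (-0.012615)) = -0.407030
s=0.110000, w=-0.407030:
  k1 = f(0.110000, -0.407030) = -0.009285
  k2 = f(0.220000, -0.408051) = 0.100116
  w ← -0.407030 + (0.11/2)·(-0.009285 + 0.100116) = -0.402034
w(0.22) ≈ -0.4020

-0.4020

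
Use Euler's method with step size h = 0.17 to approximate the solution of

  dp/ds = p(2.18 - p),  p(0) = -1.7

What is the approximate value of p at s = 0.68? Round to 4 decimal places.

-39.7739

Euler: p_{n+1} = p_n + h·f(s_n, p_n).
s=0.000000, p=-1.700000: f=-6.596000 → p ← -1.700000 + 0.17·(-6.596000) = -2.821320
s=0.170000, p=-2.821320: f=-14.110324 → p ← -2.821320 + 0.17·(-14.110324) = -5.220075
s=0.340000, p=-5.220075: f=-38.628948 → p ← -5.220075 + 0.17·(-38.628948) = -11.786996
s=0.510000, p=-11.786996: f=-164.628932 → p ← -11.786996 + 0.17·(-164.628932) = -39.773915
p(0.68) ≈ -39.7739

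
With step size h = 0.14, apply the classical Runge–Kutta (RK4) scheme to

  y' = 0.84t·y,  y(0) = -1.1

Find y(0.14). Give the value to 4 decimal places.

RK4: k1 = f(t_n, y_n); k2 = f(t_n + h/2, y_n + (h/2)·k1); k3 = f(t_n + h/2, y_n + (h/2)·k2); k4 = f(t_n + h, y_n + h·k3); y_{n+1} = y_n + (h/6)·(k1 + 2k2 + 2k3 + k4).
t=0.000000, y=-1.100000:
  k1 = f(0.000000, -1.100000) = 0.000000
  k2 = f(0.070000, -1.100000) = -0.064680
  k3 = f(0.070000, -1.104528) = -0.064946
  k4 = f(0.140000, -1.109092) = -0.130429
  y ← -1.100000 + (0.14/6)·(k1 + 2k2 + 2k3 + k4) = -1.109093
y(0.14) ≈ -1.1091

-1.1091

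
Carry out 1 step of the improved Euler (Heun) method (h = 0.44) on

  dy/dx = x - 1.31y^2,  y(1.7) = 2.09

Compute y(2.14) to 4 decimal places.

1.6464

Heun: k1 = f(x_n, y_n); k2 = f(x_n + h, y_n + h·k1); y_{n+1} = y_n + (h/2)·(k1 + k2).
x=1.700000, y=2.090000:
  k1 = f(1.700000, 2.090000) = -4.022211
  k2 = f(2.140000, 0.320227) = 2.005665
  y ← 2.090000 + (0.44/2)·(-4.022211 + 2.005665) = 1.646360
y(2.14) ≈ 1.6464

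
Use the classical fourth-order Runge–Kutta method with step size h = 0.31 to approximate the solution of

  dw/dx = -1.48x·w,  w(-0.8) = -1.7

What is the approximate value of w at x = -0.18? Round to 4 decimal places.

-2.6650

RK4: k1 = f(x_n, w_n); k2 = f(x_n + h/2, w_n + (h/2)·k1); k3 = f(x_n + h/2, w_n + (h/2)·k2); k4 = f(x_n + h, w_n + h·k3); w_{n+1} = w_n + (h/6)·(k1 + 2k2 + 2k3 + k4).
x=-0.800000, w=-1.700000:
  k1 = f(-0.800000, -1.700000) = -2.012800
  k2 = f(-0.645000, -2.011984) = -1.920640
  k3 = f(-0.645000, -1.997699) = -1.907004
  k4 = f(-0.490000, -2.291171) = -1.661557
  w ← -1.700000 + (0.31/6)·(k1 + 2k2 + 2k3 + k4) = -2.285365
x=-0.490000, w=-2.285365:
  k1 = f(-0.490000, -2.285365) = -1.657347
  k2 = f(-0.335000, -2.542254) = -1.260449
  k3 = f(-0.335000, -2.480735) = -1.229948
  k4 = f(-0.180000, -2.666649) = -0.710395
  w ← -2.285365 + (0.31/6)·(k1 + 2k2 + 2k3 + k4) = -2.665039
w(-0.18) ≈ -2.6650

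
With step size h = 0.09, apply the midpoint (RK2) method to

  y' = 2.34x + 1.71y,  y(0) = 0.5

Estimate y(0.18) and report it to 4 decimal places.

0.7204

Midpoint: k1 = f(x_n, y_n); k2 = f(x_n + h/2, y_n + (h/2)·k1); y_{n+1} = y_n + h·k2.
x=0.000000, y=0.500000:
  k1 = f(0.000000, 0.500000) = 0.855000
  k2 = f(0.045000, 0.538475) = 1.026092
  y ← 0.500000 + 0.09·1.026092 = 0.592348
x=0.090000, y=0.592348:
  k1 = f(0.090000, 0.592348) = 1.223516
  k2 = f(0.135000, 0.647407) = 1.422965
  y ← 0.592348 + 0.09·1.422965 = 0.720415
y(0.18) ≈ 0.7204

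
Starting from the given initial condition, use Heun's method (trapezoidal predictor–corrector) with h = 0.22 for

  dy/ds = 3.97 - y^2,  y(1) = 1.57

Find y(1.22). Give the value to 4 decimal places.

1.7747

Heun: k1 = f(s_n, y_n); k2 = f(s_n + h, y_n + h·k1); y_{n+1} = y_n + (h/2)·(k1 + k2).
s=1.000000, y=1.570000:
  k1 = f(1.000000, 1.570000) = 1.505100
  k2 = f(1.220000, 1.901122) = 0.355735
  y ← 1.570000 + (0.22/2)·(1.505100 + 0.355735) = 1.774692
y(1.22) ≈ 1.7747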